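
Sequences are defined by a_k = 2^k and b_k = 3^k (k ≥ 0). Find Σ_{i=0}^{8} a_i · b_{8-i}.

This is [x^8] in the product of the two ordinary generating functions.
Σ = 1·6561 + 2·2187 + 4·729 + 8·243 + 16·81 + 32·27 + 64·9 + 128·3 + 256·1 = 19171.

19171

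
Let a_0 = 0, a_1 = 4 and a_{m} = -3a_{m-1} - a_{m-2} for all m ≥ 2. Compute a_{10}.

-27060

The ordinary generating function has denominator 1 + 3t + t^2.
Iterating the recurrence: a_0,…,a_{10} = 0, 4, -12, 32, -84, 220, -576, 1508, -3948, 10336, -27060.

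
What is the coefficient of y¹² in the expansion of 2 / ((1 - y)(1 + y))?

2

Partial fractions give a closed form: a_n = (1)·1^n + (1)·(-1)^n.
At n = 12: a_12 = 2.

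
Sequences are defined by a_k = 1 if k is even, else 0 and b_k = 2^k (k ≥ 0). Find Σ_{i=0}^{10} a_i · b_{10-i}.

The convolution is the x^10 coefficient of A(x)B(x).
Σ = 1·1024 + 0·512 + 1·256 + 0·128 + 1·64 + 0·32 + 1·16 + 0·8 + 1·4 + 0·2 + 1·1 = 1365.

1365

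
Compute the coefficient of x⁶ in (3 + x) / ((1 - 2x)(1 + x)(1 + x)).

105

The denominator gives the recurrence a_n = 3a_(n−2) + 2a_(n−3) for n ≥ 3; the numerator fixes a_0 = 3, a_1 = 1, a_2 = 9.
Iterating: 3, 1, 9, 9, 29, 45, 105, so a_6 = 105.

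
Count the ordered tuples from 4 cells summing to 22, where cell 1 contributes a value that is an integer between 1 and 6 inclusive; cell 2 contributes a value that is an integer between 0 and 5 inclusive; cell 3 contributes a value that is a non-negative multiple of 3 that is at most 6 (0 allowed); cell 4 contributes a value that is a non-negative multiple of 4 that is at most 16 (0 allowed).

25

The generating function for the choices is (z + z² + z³ + z⁴ + z⁵ + z⁶)·(1 + z + z² + z³ + z⁴ + z⁵)·(1 + z³ + z⁶)·(1 + z⁴ + z⁸ + z¹² + z¹⁶); the count is [z²²].
(z + z² + z³ + z⁴ + z⁵ + z⁶) has coefficients 0,1,1,1,1,1,1 for degrees 0…6.
(1 + z + z² + z³ + z⁴ + z⁵) has coefficients 1,1,1,1,1,1,0,0,0,0,0,0,0,0,0,0,0,0,0,0,0,0,0 for degrees 0…22.
Multiplying by (1 + z³ + z⁶) gives running coefficients 1,1,1,2,2,2,2,2,2,1,1,1,0,0,0,0,0,0,0,0,0,0,0 for degrees 0…22.
Finally multiplying by (1 + z⁴ + z⁸ + z¹² + z¹⁶), the product of all factors after the first has coefficients 1,1,1,2,3,3,3,4,5,4,4,5,5,4,4,5,5,4,4,5,4,3,3 for degrees 0…22.
[z²²] = 1·3 + 1·4 + 1·5 + 1·4 + 1·4 + 1·5 = 25.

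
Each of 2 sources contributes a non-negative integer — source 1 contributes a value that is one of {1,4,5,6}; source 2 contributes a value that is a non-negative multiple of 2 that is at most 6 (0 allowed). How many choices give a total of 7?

2

The generating function for the choices is (z + z⁴ + z⁵ + z⁶)·(1 + z² + z⁴ + z⁶); the count is [z⁷].
(z + z⁴ + z⁵ + z⁶) has coefficients 0,1,0,0,1,1,1 for degrees 0…6.
(1 + z² + z⁴ + z⁶) has coefficients 1,0,1,0,1,0,1,0 for degrees 0…7.
[z⁷] = 1·1 + 1·0 + 1·1 + 1·0 = 2.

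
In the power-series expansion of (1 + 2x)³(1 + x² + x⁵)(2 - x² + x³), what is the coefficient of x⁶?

(1 + 2x)³ has coefficients 1,6,12,8 for degrees 0…3.
(1 + x² + x⁵) has coefficients 1,0,1,0,0,1,0 for degrees 0…6.
Finally multiplying by (2 - x² + x³), the product of all factors after the first has coefficients 2,0,1,1,-1,3,0 for degrees 0…6.
[x⁶] = 1·0 + 6·3 + 12·(-1) + 8·1 = 14.

14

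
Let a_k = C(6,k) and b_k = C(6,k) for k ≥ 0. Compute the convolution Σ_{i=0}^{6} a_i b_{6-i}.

This is [x^6] in the product of the two ordinary generating functions.
Σ = 1·1 + 6·6 + 15·15 + 20·20 + 15·15 + 6·6 + 1·1 = 924.

924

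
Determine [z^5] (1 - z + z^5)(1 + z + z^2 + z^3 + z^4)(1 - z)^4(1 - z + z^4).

(1 - z + z^5) has coefficients 1,-1,0,0,0,1 for degrees 0…5.
(1 + z + z^2 + z^3 + z^4) has coefficients 1,1,1,1,1,0 for degrees 0…5.
Multiplying by (1 - z)^4 gives running coefficients 1,-3,3,-1,0,-1 for degrees 0…5.
Finally multiplying by (1 - z + z^4), the product of all factors after the first has coefficients 1,-4,6,-4,2,-4 for degrees 0…5.
[z^5] = 1·(-4) − 1·2 + 1·1 = -5.

-5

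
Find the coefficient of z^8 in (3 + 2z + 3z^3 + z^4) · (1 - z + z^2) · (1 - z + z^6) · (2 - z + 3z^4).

-17

(3 + 2z + 3z^3 + z^4) has coefficients 3,2,0,3,1 for degrees 0…4.
(1 - z + z^2) has coefficients 1,-1,1,0,0,0,0,0,0 for degrees 0…8.
Multiplying by (1 - z + z^6) gives running coefficients 1,-2,2,-1,0,0,1,-1,1 for degrees 0…8.
Finally multiplying by (2 - z + 3z^4), the product of all factors after the first has coefficients 2,-5,6,-4,4,-6,8,-6,3 for degrees 0…8.
[z^8] = 3·3 + 2·(-6) + 3·(-6) + 1·4 = -17.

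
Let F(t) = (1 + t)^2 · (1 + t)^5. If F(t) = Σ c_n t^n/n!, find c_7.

5040

The EGF product rule gives c_7 = Σ_{k_1+k_2=7} C(7; k_1,k_2) · ∏ g_i(k_i), where (1+t)^2 gives the falling factorial (2)_k; (1+t)^5 gives the falling factorial (5)_k.
g_1(k) for k = 0…7: 1, 2, 2, 0, 0, 0, 0, 0.
g_2(k) for k = 0…7: 1, 5, 20, 60, 120, 120, 0, 0.
c_7 = Σ_k C(7,k)·g_1(k)·g_2(7−k) = 21·2·120 = 5040.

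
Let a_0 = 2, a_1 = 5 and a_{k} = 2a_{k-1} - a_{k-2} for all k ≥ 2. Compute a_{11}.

The ordinary generating function has denominator 1 - 2y + y^2.
Iterating the recurrence: a_0,…,a_{11} = 2, 5, 8, 11, 14, 17, 20, 23, 26, 29, 32, 35.

35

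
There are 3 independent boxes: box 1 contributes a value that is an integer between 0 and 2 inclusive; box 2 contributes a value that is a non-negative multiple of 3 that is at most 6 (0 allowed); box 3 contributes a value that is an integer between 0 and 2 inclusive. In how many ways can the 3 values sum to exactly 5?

3

The generating function for the choices is (1 + y + y^2)·(1 + y^3 + y^6)·(1 + y + y^2); the count is [y^5].
(1 + y + y^2) has coefficients 1,1,1 for degrees 0…2.
(1 + y^3 + y^6) has coefficients 1,0,0,1,0,0 for degrees 0…5.
Finally multiplying by (1 + y + y^2), the product of all factors after the first has coefficients 1,1,1,1,1,1 for degrees 0…5.
[y^5] = 1·1 + 1·1 + 1·1 = 3.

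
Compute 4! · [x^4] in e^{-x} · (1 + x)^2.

5

The EGF product rule gives c_4 = Σ_{k_1+k_2=4} C(4; k_1,k_2) · ∏ g_i(k_i), where e^{-x} gives (-1)^k; (1+x)^2 gives the falling factorial (2)_k.
g_1(k) for k = 0…4: 1, -1, 1, -1, 1.
g_2(k) for k = 0…4: 1, 2, 2, 0, 0.
c_4 = Σ_k C(4,k)·g_1(k)·g_2(4−k) = 6·1·2 + 4·(-1)·2 + 1·1·1 = 12 − 8 + 1 = 5.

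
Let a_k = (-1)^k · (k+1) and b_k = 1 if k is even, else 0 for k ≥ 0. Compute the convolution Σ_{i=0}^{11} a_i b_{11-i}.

-42

This is [x^11] in the product of the two ordinary generating functions.
Σ = 1·0 − 2·1 + 3·0 − 4·1 + 5·0 − 6·1 + 7·0 − 8·1 + 9·0 − 10·1 + 11·0 − 12·1 = -42.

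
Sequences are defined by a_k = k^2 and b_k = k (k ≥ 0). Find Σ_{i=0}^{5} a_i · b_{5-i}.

50

Write out a_i and b_{5-i} for i = 0,…,5 and sum the products.
Σ = 0·5 + 1·4 + 4·3 + 9·2 + 16·1 + 25·0 = 50.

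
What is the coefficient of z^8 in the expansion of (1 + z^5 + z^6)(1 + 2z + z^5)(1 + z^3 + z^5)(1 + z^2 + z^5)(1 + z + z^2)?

(1 + z^5 + z^6) has coefficients 1,0,0,0,0,1,1 for degrees 0…6.
(1 + 2z + z^5) has coefficients 1,2,0,0,0,1,0,0,0 for degrees 0…8.
Multiplying by (1 + z^3 + z^5) gives running coefficients 1,2,0,1,2,2,2,0,1 for degrees 0…8.
Multiplying by (1 + z^2 + z^5) gives running coefficients 1,2,1,3,2,4,6,2,4 for degrees 0…8.
Finally multiplying by (1 + z + z^2), the product of all factors after the first has coefficients 1,3,4,6,6,9,12,12,12 for degrees 0…8.
[z^8] = 1·12 + 1·6 + 1·4 = 22.

22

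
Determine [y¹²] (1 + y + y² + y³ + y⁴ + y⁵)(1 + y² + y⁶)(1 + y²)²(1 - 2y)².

(1 + y + y² + y³ + y⁴ + y⁵) has coefficients 1,1,1,1,1,1 for degrees 0…5.
(1 + y² + y⁶) has coefficients 1,0,1,0,0,0,1,0,0,0,0,0,0 for degrees 0…12.
Multiplying by (1 + y²)² gives running coefficients 1,0,3,0,3,0,2,0,2,0,1,0,0 for degrees 0…12.
Finally multiplying by (1 - 2y)², the product of all factors after the first has coefficients 1,-4,7,-12,15,-12,14,-8,10,-8,9,-4,4 for degrees 0…12.
[y¹²] = 1·4 + 1·(-4) + 1·9 + 1·(-8) + 1·10 + 1·(-8) = 3.

3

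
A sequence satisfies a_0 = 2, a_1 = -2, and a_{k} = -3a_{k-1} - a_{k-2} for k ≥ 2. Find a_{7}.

-466

The ordinary generating function has denominator 1 + 3z + z^2.
Iterating the recurrence: a_0,…,a_{7} = 2, -2, 4, -10, 26, -68, 178, -466.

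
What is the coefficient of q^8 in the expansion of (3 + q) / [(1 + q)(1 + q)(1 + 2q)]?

2537

The denominator gives the recurrence a_n = −4a_(n−1) − 5a_(n−2) − 2a_(n−3) for n ≥ 3; the numerator fixes a_0 = 3, a_1 = -11, a_2 = 29.
Iterating: 3, -11, 29, -67, 145, -303, 621, -1259, 2537, so a_8 = 2537.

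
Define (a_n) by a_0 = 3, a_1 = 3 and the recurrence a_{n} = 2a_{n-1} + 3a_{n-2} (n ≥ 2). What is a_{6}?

The ordinary generating function has denominator 1 - 2y - 3y^2.
Iterating the recurrence: a_0,…,a_{6} = 3, 3, 15, 39, 123, 363, 1095.

1095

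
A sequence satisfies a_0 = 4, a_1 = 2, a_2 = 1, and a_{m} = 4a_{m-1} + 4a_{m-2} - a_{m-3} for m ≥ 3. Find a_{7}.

The ordinary generating function has denominator 1 - 4q - 4q^2 + q^3.
Iterating the recurrence: a_0,…,a_{7} = 4, 2, 1, 8, 34, 167, 796, 3818.

3818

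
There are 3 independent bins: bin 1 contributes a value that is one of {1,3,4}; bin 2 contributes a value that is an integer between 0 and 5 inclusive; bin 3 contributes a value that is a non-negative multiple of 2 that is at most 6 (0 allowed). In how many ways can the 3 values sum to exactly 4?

4

The generating function for the choices is (x + x³ + x⁴)·(1 + x + x² + x³ + x⁴ + x⁵)·(1 + x² + x⁴ + x⁶); the count is [x⁴].
(x + x³ + x⁴) has coefficients 0,1,0,1,1 for degrees 0…4.
(1 + x + x² + x³ + x⁴ + x⁵) has coefficients 1,1,1,1,1 for degrees 0…4.
Finally multiplying by (1 + x² + x⁴ + x⁶), the product of all factors after the first has coefficients 1,1,2,2,3 for degrees 0…4.
[x⁴] = 1·2 + 1·1 + 1·1 = 4.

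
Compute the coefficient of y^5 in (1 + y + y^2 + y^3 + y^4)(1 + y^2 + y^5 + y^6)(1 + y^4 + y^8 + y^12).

3

(1 + y + y^2 + y^3 + y^4) has coefficients 1,1,1,1,1 for degrees 0…4.
(1 + y^2 + y^5 + y^6) has coefficients 1,0,1,0,0,1 for degrees 0…5.
Finally multiplying by (1 + y^4 + y^8 + y^12), the product of all factors after the first has coefficients 1,0,1,0,1,1 for degrees 0…5.
[y^5] = 1·1 + 1·1 + 1·0 + 1·1 + 1·0 = 3.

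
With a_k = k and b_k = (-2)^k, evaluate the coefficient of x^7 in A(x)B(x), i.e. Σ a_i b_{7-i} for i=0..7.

31

The convolution is the t^7 coefficient of A(t)B(t).
Σ = 0·(-128) + 1·64 + 2·(-32) + 3·16 + 4·(-8) + 5·4 + 6·(-2) + 7·1 = 31.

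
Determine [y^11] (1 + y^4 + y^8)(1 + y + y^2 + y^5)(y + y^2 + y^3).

4

(1 + y^4 + y^8) has coefficients 1,0,0,0,1,0,0,0,1 for degrees 0…8.
(1 + y + y^2 + y^5) has coefficients 1,1,1,0,0,1,0,0,0,0,0,0 for degrees 0…11.
Finally multiplying by (y + y^2 + y^3), the product of all factors after the first has coefficients 0,1,2,3,2,1,1,1,1,0,0,0 for degrees 0…11.
[y^11] = 1·0 + 1·1 + 1·3 = 4.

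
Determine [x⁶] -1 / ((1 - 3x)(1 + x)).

Partial fractions give a closed form: a_n = (-3/4)·3^n + (-1/4)·(-1)^n.
At n = 6: a_6 = -547.

-547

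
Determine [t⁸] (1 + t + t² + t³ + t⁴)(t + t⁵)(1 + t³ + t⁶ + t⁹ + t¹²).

4

(1 + t + t² + t³ + t⁴) has coefficients 1,1,1,1,1 for degrees 0…4.
(t + t⁵) has coefficients 0,1,0,0,0,1,0,0,0 for degrees 0…8.
Finally multiplying by (1 + t³ + t⁶ + t⁹ + t¹²), the product of all factors after the first has coefficients 0,1,0,0,1,1,0,1,1 for degrees 0…8.
[t⁸] = 1·1 + 1·1 + 1·0 + 1·1 + 1·1 = 4.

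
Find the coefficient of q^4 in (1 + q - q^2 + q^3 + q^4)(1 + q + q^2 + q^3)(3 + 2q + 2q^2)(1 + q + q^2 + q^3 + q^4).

(1 + q - q^2 + q^3 + q^4) has coefficients 1,1,-1,1,1 for degrees 0…4.
(1 + q + q^2 + q^3) has coefficients 1,1,1,1,0 for degrees 0…4.
Multiplying by (3 + 2q + 2q^2) gives running coefficients 3,5,7,7,4 for degrees 0…4.
Finally multiplying by (1 + q + q^2 + q^3 + q^4), the product of all factors after the first has coefficients 3,8,15,22,26 for degrees 0…4.
[q^4] = 1·26 + 1·22 − 1·15 + 1·8 + 1·3 = 44.

44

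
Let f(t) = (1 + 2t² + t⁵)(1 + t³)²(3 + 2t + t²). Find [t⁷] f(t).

(1 + 2t² + t⁵) has coefficients 1,0,2,0,0,1 for degrees 0…5.
(1 + t³)² has coefficients 1,0,0,2,0,0,1,0 for degrees 0…7.
Finally multiplying by (3 + 2t + t²), the product of all factors after the first has coefficients 3,2,1,6,4,2,3,2 for degrees 0…7.
[t⁷] = 1·2 + 2·2 + 1·1 = 7.

7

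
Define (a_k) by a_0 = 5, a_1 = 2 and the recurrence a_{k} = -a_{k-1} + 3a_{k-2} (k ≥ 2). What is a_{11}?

-12019

The ordinary generating function has denominator 1 + x - 3x^2.
Iterating the recurrence: a_0,…,a_{11} = 5, 2, 13, -7, 46, -67, 205, -406, 1021, -2239, 5302, -12019.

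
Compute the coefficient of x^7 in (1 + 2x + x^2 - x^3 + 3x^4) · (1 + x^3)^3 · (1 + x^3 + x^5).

25

(1 + 2x + x^2 - x^3 + 3x^4) has coefficients 1,2,1,-1,3 for degrees 0…4.
(1 + x^3)^3 has coefficients 1,0,0,3,0,0,3,0 for degrees 0…7.
Finally multiplying by (1 + x^3 + x^5), the product of all factors after the first has coefficients 1,0,0,4,0,1,6,0 for degrees 0…7.
[x^7] = 1·0 + 2·6 + 1·1 − 1·0 + 3·4 = 25.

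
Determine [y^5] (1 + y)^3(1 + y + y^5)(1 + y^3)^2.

13

(1 + y)^3 has coefficients 1,3,3,1 for degrees 0…3.
(1 + y + y^5) has coefficients 1,1,0,0,0,1 for degrees 0…5.
Finally multiplying by (1 + y^3)^2, the product of all factors after the first has coefficients 1,1,0,2,2,1 for degrees 0…5.
[y^5] = 1·1 + 3·2 + 3·2 + 1·0 = 13.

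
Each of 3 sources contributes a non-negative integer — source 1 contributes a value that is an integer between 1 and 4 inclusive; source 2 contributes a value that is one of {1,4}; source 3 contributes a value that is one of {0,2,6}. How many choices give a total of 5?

The generating function for the choices is (t + t^2 + t^3 + t^4)·(t + t^4)·(1 + t^2 + t^6); the count is [t^5].
(t + t^2 + t^3 + t^4) has coefficients 0,1,1,1,1 for degrees 0…4.
(t + t^4) has coefficients 0,1,0,0,1,0 for degrees 0…5.
Finally multiplying by (1 + t^2 + t^6), the product of all factors after the first has coefficients 0,1,0,1,1,0 for degrees 0…5.
[t^5] = 1·1 + 1·1 + 1·0 + 1·1 = 3.

3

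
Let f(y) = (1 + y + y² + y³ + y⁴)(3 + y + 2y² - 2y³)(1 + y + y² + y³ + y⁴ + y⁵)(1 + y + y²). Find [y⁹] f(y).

23

(1 + y + y² + y³ + y⁴) has coefficients 1,1,1,1,1 for degrees 0…4.
(3 + y + 2y² - 2y³) has coefficients 3,1,2,-2,0,0,0,0,0,0 for degrees 0…9.
Multiplying by (1 + y + y² + y³ + y⁴ + y⁵) gives running coefficients 3,4,6,4,4,4,1,0,-2,0 for degrees 0…9.
Finally multiplying by (1 + y + y²), the product of all factors after the first has coefficients 3,7,13,14,14,12,9,5,-1,-2 for degrees 0…9.
[y⁹] = 1·(-2) + 1·(-1) + 1·5 + 1·9 + 1·12 = 23.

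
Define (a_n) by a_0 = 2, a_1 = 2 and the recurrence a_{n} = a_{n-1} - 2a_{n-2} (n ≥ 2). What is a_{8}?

-34

The ordinary generating function has denominator 1 - z + 2z^2.
Iterating the recurrence: a_0,…,a_{8} = 2, 2, -2, -6, -2, 10, 14, -6, -34.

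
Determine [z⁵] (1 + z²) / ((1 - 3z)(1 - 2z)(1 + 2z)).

438

Partial fractions give a closed form: a_n = (2)·3^n + (-5/4)·2^n + (1/4)·(-2)^n.
At n = 5: a_5 = 438.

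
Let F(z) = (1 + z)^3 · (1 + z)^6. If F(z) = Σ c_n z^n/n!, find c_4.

3024

The EGF product rule gives c_4 = Σ_{k_1+k_2=4} C(4; k_1,k_2) · ∏ g_i(k_i), where (1+z)^3 gives the falling factorial (3)_k; (1+z)^6 gives the falling factorial (6)_k.
g_1(k) for k = 0…4: 1, 3, 6, 6, 0.
g_2(k) for k = 0…4: 1, 6, 30, 120, 360.
c_4 = Σ_k C(4,k)·g_1(k)·g_2(4−k) = 1·1·360 + 4·3·120 + 6·6·30 + 4·6·6 = 360 + 1440 + 1080 + 144 = 3024.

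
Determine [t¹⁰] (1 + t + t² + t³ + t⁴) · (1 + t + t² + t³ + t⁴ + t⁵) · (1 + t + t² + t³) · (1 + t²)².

(1 + t + t² + t³ + t⁴) has coefficients 1,1,1,1,1 for degrees 0…4.
(1 + t + t² + t³ + t⁴ + t⁵) has coefficients 1,1,1,1,1,1,0,0,0,0,0 for degrees 0…10.
Multiplying by (1 + t + t² + t³) gives running coefficients 1,2,3,4,4,4,3,2,1,0,0 for degrees 0…10.
Finally multiplying by (1 + t²)², the product of all factors after the first has coefficients 1,2,5,8,11,14,14,14,11,8,5 for degrees 0…10.
[t¹⁰] = 1·5 + 1·8 + 1·11 + 1·14 + 1·14 = 52.

52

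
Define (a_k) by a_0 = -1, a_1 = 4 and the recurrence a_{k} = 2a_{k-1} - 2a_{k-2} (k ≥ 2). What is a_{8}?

-16

The ordinary generating function has denominator 1 - 2z + 2z^2.
Iterating the recurrence: a_0,…,a_{8} = -1, 4, 10, 12, 4, -16, -40, -48, -16.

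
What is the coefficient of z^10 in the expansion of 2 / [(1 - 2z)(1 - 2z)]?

The denominator gives the recurrence a_n = 4a_(n−1) − 4a_(n−2) for n ≥ 2; the numerator fixes a_0 = 2, a_1 = 8.
Iterating: 2, 8, 24, 64, 160, 384, 896, 2048, 4608, 10240, 22528, so a_10 = 22528.

22528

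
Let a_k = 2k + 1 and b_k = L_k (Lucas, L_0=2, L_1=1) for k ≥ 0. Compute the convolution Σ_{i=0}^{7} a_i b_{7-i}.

This is [x^7] in the product of the two ordinary generating functions.
Σ = 1·29 + 3·18 + 5·11 + 7·7 + 9·4 + 11·3 + 13·1 + 15·2 = 299.

299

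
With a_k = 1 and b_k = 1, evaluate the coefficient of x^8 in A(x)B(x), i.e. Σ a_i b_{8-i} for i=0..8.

Write out a_i and b_{8-i} for i = 0,…,8 and sum the products.
Σ = 1·1 + 1·1 + 1·1 + 1·1 + 1·1 + 1·1 + 1·1 + 1·1 + 1·1 = 9.

9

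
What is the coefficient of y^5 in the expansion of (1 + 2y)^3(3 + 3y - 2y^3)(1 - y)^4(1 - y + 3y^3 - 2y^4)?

4

(1 + 2y)^3 has coefficients 1,6,12,8 for degrees 0…3.
(3 + 3y - 2y^3) has coefficients 3,3,0,-2,0,0 for degrees 0…5.
Multiplying by (1 - y)^4 gives running coefficients 3,-9,6,4,-1,-9 for degrees 0…5.
Finally multiplying by (1 - y + 3y^3 - 2y^4), the product of all factors after the first has coefficients 3,-12,15,7,-38,28 for degrees 0…5.
[y^5] = 1·28 + 6·(-38) + 12·7 + 8·15 = 4.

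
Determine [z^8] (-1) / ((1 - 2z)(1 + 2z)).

-256

The denominator gives the recurrence a_n = 4a_(n−2) for n ≥ 3; the numerator fixes a_0 = -1, a_1 = 0, a_2 = -4.
Iterating: -1, 0, -4, 0, -16, 0, -64, 0, -256, so a_8 = -256.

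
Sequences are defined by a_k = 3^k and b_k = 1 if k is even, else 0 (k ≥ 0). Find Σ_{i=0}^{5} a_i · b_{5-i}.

Write out a_i and b_{5-i} for i = 0,…,5 and sum the products.
Σ = 1·0 + 3·1 + 9·0 + 27·1 + 81·0 + 243·1 = 273.

273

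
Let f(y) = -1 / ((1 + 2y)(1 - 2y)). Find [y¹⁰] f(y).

Partial fractions give a closed form: a_n = (-1/2)·(-2)^n + (-1/2)·2^n.
At n = 10: a_10 = -1024.

-1024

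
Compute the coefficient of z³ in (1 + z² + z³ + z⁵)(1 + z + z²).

2

(1 + z² + z³ + z⁵) has coefficients 1,0,1,1 for degrees 0…3.
(1 + z + z²) has coefficients 1,1,1,0 for degrees 0…3.
[z³] = 1·0 + 1·1 + 1·1 = 2.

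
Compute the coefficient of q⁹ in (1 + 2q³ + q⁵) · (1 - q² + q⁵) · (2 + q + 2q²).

(1 + 2q³ + q⁵) has coefficients 1,0,0,2,0,1 for degrees 0…5.
(1 - q² + q⁵) has coefficients 1,0,-1,0,0,1,0,0,0,0 for degrees 0…9.
Finally multiplying by (2 + q + 2q²), the product of all factors after the first has coefficients 2,1,0,-1,-2,2,1,2,0,0 for degrees 0…9.
[q⁹] = 1·0 + 2·1 + 1·(-2) = 0.

0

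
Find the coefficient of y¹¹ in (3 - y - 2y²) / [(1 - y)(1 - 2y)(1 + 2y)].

2048

Partial fractions give a closed form: a_n = (2)·2^n + (1)·(-2)^n.
At n = 11: a_11 = 2048.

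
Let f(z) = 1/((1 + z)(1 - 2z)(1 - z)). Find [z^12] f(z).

5461

Partial fractions give a closed form: a_n = (1/6)·(-1)^n + (4/3)·2^n + (-1/2)·1^n.
At n = 12: a_12 = 5461.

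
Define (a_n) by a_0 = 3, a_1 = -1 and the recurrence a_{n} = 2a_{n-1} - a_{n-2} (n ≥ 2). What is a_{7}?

The ordinary generating function has denominator 1 - 2z + z^2.
Iterating the recurrence: a_0,…,a_{7} = 3, -1, -5, -9, -13, -17, -21, -25.

-25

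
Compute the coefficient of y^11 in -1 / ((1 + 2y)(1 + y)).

The denominator gives the recurrence a_n = −3a_(n−1) − 2a_(n−2) for n ≥ 2; the numerator fixes a_0 = -1, a_1 = 3.
Iterating: -1, 3, -7, 15, -31, 63, -127, 255, -511, 1023, -2047, 4095, so a_11 = 4095.

4095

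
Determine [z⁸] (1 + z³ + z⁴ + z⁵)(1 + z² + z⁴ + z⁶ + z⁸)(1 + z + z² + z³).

(1 + z³ + z⁴ + z⁵) has coefficients 1,0,0,1,1,1 for degrees 0…5.
(1 + z² + z⁴ + z⁶ + z⁸) has coefficients 1,0,1,0,1,0,1,0,1 for degrees 0…8.
Finally multiplying by (1 + z + z² + z³), the product of all factors after the first has coefficients 1,1,2,2,2,2,2,2,2 for degrees 0…8.
[z⁸] = 1·2 + 1·2 + 1·2 + 1·2 = 8.

8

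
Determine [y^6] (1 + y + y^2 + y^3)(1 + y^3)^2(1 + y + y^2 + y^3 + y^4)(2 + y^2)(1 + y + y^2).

(1 + y + y^2 + y^3) has coefficients 1,1,1,1 for degrees 0…3.
(1 + y^3)^2 has coefficients 1,0,0,2,0,0,1 for degrees 0…6.
Multiplying by (1 + y + y^2 + y^3 + y^4) gives running coefficients 1,1,1,3,3,2,3 for degrees 0…6.
Multiplying by (2 + y^2) gives running coefficients 2,2,3,7,7,7,9 for degrees 0…6.
Finally multiplying by (1 + y + y^2), the product of all factors after the first has coefficients 2,4,7,12,17,21,23 for degrees 0…6.
[y^6] = 1·23 + 1·21 + 1·17 + 1·12 = 73.

73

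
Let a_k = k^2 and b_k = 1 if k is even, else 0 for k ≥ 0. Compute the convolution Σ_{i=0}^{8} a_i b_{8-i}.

Write out a_i and b_{8-i} for i = 0,…,8 and sum the products.
Σ = 0·1 + 1·0 + 4·1 + 9·0 + 16·1 + 25·0 + 36·1 + 49·0 + 64·1 = 120.

120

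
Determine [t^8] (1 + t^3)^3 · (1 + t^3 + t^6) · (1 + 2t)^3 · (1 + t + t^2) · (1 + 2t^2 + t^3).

471

(1 + t^3)^3 has coefficients 1,0,0,3,0,0,3,0,0 for degrees 0…8.
(1 + t^3 + t^6) has coefficients 1,0,0,1,0,0,1,0,0 for degrees 0…8.
Multiplying by (1 + 2t)^3 gives running coefficients 1,6,12,9,6,12,9,6,12 for degrees 0…8.
Multiplying by (1 + t + t^2) gives running coefficients 1,7,19,27,27,27,27,27,27 for degrees 0…8.
Finally multiplying by (1 + 2t^2 + t^3), the product of all factors after the first has coefficients 1,7,21,42,72,100,108,108,108 for degrees 0…8.
[t^8] = 1·108 + 3·100 + 3·21 = 471.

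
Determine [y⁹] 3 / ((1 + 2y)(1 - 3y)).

34815

The denominator gives the recurrence a_n = a_(n−1) + 6a_(n−2) for n ≥ 2; the numerator fixes a_0 = 3, a_1 = 3.
Iterating: 3, 3, 21, 39, 165, 399, 1389, 3783, 12117, 34815, so a_9 = 34815.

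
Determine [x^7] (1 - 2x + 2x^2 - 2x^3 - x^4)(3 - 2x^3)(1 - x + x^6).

-8

(1 - 2x + 2x^2 - 2x^3 - x^4) has coefficients 1,-2,2,-2,-1 for degrees 0…4.
(3 - 2x^3) has coefficients 3,0,0,-2,0,0,0,0 for degrees 0…7.
Finally multiplying by (1 - x + x^6), the product of all factors after the first has coefficients 3,-3,0,-2,2,0,3,0 for degrees 0…7.
[x^7] = 1·0 − 2·3 + 2·0 − 2·2 − 1·(-2) = -8.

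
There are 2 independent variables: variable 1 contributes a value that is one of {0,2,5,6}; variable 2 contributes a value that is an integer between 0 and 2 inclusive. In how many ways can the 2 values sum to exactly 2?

2

The generating function for the choices is (1 + x² + x⁵ + x⁶)·(1 + x + x²); the count is [x²].
(1 + x² + x⁵ + x⁶) has coefficients 1,0,1 for degrees 0…2.
(1 + x + x²) has coefficients 1,1,1 for degrees 0…2.
[x²] = 1·1 + 1·1 = 2.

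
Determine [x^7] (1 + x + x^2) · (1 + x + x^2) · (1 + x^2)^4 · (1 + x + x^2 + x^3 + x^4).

95

(1 + x + x^2) has coefficients 1,1,1 for degrees 0…2.
(1 + x + x^2) has coefficients 1,1,1,0,0,0,0,0 for degrees 0…7.
Multiplying by (1 + x^2)^4 gives running coefficients 1,1,5,4,10,6,10,4 for degrees 0…7.
Finally multiplying by (1 + x + x^2 + x^3 + x^4), the product of all factors after the first has coefficients 1,2,7,11,21,26,35,34 for degrees 0…7.
[x^7] = 1·34 + 1·35 + 1·26 = 95.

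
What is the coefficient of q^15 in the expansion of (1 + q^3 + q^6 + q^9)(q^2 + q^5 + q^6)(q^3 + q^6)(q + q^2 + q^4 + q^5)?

8

(1 + q^3 + q^6 + q^9) has coefficients 1,0,0,1,0,0,1,0,0,1 for degrees 0…9.
(q^2 + q^5 + q^6) has coefficients 0,0,1,0,0,1,1,0,0,0,0,0,0,0,0,0 for degrees 0…15.
Multiplying by (q^3 + q^6) gives running coefficients 0,0,0,0,0,1,0,0,2,1,0,1,1,0,0,0 for degrees 0…15.
Finally multiplying by (q + q^2 + q^4 + q^5), the product of all factors after the first has coefficients 0,0,0,0,0,0,1,1,0,3,4,1,3,5,2,1 for degrees 0…15.
[q^15] = 1·1 + 1·3 + 1·3 + 1·1 = 8.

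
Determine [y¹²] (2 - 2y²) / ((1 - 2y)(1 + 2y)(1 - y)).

8192

Partial fractions give a closed form: a_n = (3/2)·2^n + (1/2)·(-2)^n.
At n = 12: a_12 = 8192.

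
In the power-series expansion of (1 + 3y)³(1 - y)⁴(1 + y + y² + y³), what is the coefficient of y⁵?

(1 + 3y)³ has coefficients 1,9,27,27 for degrees 0…3.
(1 - y)⁴ has coefficients 1,-4,6,-4,1,0 for degrees 0…5.
Finally multiplying by (1 + y + y² + y³), the product of all factors after the first has coefficients 1,-3,3,-1,-1,3 for degrees 0…5.
[y⁵] = 1·3 + 9·(-1) + 27·(-1) + 27·3 = 48.

48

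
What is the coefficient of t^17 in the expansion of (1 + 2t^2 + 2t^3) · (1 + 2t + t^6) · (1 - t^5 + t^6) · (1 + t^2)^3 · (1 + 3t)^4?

1892

(1 + 2t^2 + 2t^3) has coefficients 1,0,2,2 for degrees 0…3.
(1 + 2t + t^6) has coefficients 1,2,0,0,0,0,1,0,0,0,0,0,0,0,0,0,0,0 for degrees 0…17.
Multiplying by (1 - t^5 + t^6) gives running coefficients 1,2,0,0,0,-1,0,2,0,0,0,-1,1,0,0,0,0,0 for degrees 0…17.
Multiplying by (1 + t^2)^3 gives running coefficients 1,2,3,6,3,5,1,1,0,3,0,4,1,-1,3,-3,3,-1 for degrees 0…17.
Finally multiplying by (1 + 3t)^4, the product of all factors after the first has coefficients 1,14,81,258,534,851,1114,1093,849,570,225,247,373,470,477,411,102,116 for degrees 0…17.
[t^17] = 1·116 + 2·411 + 2·477 = 1892.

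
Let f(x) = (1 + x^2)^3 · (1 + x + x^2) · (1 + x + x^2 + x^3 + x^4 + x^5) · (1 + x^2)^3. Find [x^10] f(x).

141

(1 + x^2)^3 has coefficients 1,0,3,0,3,0,1 for degrees 0…6.
(1 + x + x^2) has coefficients 1,1,1,0,0,0,0,0,0,0,0 for degrees 0…10.
Multiplying by (1 + x + x^2 + x^3 + x^4 + x^5) gives running coefficients 1,2,3,3,3,3,2,1,0,0,0 for degrees 0…10.
Finally multiplying by (1 + x^2)^3, the product of all factors after the first has coefficients 1,2,6,9,15,18,21,21,18,15,9 for degrees 0…10.
[x^10] = 1·9 + 3·18 + 3·21 + 1·15 = 141.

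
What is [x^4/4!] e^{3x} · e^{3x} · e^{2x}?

The EGF product rule gives c_4 = Σ_{k_1+k_2+k_3=4} C(4; k_1,k_2,k_3) · ∏ g_i(k_i), where e^{3x} gives (3)^k; e^{3x} gives (3)^k; e^{2x} gives (2)^k.
g_1(k) for k = 0…4: 1, 3, 9, 27, 81.
g_2(k) for k = 0…4: 1, 3, 9, 27, 81.
g_3(k) for k = 0…4: 1, 2, 4, 8, 16.
First combine the last two factors: h(k) = Σ_j C(k,j)·g_2(j)·g_3(k−j) for k = 0…4: 1, 5, 25, 125, 625.
c_4 = Σ_k C(4,k)·g_1(k)·h(4−k) = 1·1·625 + 4·3·125 + 6·9·25 + 4·27·5 + 1·81·1 = 625 + 1500 + 1350 + 540 + 81 = 4096.

4096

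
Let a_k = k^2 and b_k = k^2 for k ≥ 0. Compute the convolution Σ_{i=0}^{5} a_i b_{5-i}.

104

The convolution is the x^5 coefficient of A(x)B(x).
Σ = 0·25 + 1·16 + 4·9 + 9·4 + 16·1 + 25·0 = 104.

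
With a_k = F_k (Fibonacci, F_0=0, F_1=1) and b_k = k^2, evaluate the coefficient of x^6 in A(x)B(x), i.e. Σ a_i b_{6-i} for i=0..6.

Write out a_i and b_{6-i} for i = 0,…,6 and sum the products.
Σ = 0·36 + 1·25 + 1·16 + 2·9 + 3·4 + 5·1 + 8·0 = 76.

76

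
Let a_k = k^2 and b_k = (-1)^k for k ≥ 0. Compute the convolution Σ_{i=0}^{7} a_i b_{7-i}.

28

Write out a_i and b_{7-i} for i = 0,…,7 and sum the products.
Σ = 0·(-1) + 1·1 + 4·(-1) + 9·1 + 16·(-1) + 25·1 + 36·(-1) + 49·1 = 28.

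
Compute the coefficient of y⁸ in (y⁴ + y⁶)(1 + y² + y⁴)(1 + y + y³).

2

(y⁴ + y⁶) has coefficients 0,0,0,0,1,0,1 for degrees 0…6.
(1 + y² + y⁴) has coefficients 1,0,1,0,1,0,0,0,0 for degrees 0…8.
Finally multiplying by (1 + y + y³), the product of all factors after the first has coefficients 1,1,1,2,1,2,0,1,0 for degrees 0…8.
[y⁸] = 1·1 + 1·1 = 2.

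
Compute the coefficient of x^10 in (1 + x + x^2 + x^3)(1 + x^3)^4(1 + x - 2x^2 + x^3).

(1 + x + x^2 + x^3) has coefficients 1,1,1,1 for degrees 0…3.
(1 + x^3)^4 has coefficients 1,0,0,4,0,0,6,0,0,4,0 for degrees 0…10.
Finally multiplying by (1 + x - 2x^2 + x^3), the product of all factors after the first has coefficients 1,1,-2,5,4,-8,10,6,-12,10,4 for degrees 0…10.
[x^10] = 1·4 + 1·10 + 1·(-12) + 1·6 = 8.

8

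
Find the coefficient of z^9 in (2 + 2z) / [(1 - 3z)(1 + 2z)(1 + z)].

Partial fractions give a closed form: a_n = (6/5)·3^n + (4/5)·(-2)^n.
At n = 9: a_9 = 23210.

23210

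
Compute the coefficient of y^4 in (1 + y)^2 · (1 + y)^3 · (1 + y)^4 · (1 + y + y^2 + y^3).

(1 + y)^2 has coefficients 1,2,1 for degrees 0…2.
(1 + y)^3 has coefficients 1,3,3,1,0 for degrees 0…4.
Multiplying by (1 + y)^4 gives running coefficients 1,7,21,35,35 for degrees 0…4.
Finally multiplying by (1 + y + y^2 + y^3), the product of all factors after the first has coefficients 1,8,29,64,98 for degrees 0…4.
[y^4] = 1·98 + 2·64 + 1·29 = 255.

255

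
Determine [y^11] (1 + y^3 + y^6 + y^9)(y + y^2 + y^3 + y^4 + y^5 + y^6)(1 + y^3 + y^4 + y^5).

(1 + y^3 + y^6 + y^9) has coefficients 1,0,0,1,0,0,1,0,0,1 for degrees 0…9.
(y + y^2 + y^3 + y^4 + y^5 + y^6) has coefficients 0,1,1,1,1,1,1,0,0,0,0,0 for degrees 0…11.
Finally multiplying by (1 + y^3 + y^4 + y^5), the product of all factors after the first has coefficients 0,1,1,1,2,3,4,3,3,3,2,1 for degrees 0…11.
[y^11] = 1·1 + 1·3 + 1·3 + 1·1 = 8.

8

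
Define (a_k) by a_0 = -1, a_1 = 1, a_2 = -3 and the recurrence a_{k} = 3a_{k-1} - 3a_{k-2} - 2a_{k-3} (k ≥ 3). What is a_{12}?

-4978

The ordinary generating function has denominator 1 - 3y + 3y^2 + 2y^3.
Iterating the recurrence: a_0,…,a_{12} = -1, 1, -3, -10, -23, -33, -10, 115, 441, 998, 1441, 447, -4978.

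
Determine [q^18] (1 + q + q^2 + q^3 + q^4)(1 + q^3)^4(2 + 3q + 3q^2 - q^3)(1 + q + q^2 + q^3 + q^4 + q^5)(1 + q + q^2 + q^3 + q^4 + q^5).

1199

(1 + q + q^2 + q^3 + q^4) has coefficients 1,1,1,1,1 for degrees 0…4.
(1 + q^3)^4 has coefficients 1,0,0,4,0,0,6,0,0,4,0,0,1,0,0,0,0,0,0 for degrees 0…18.
Multiplying by (2 + 3q + 3q^2 - q^3) gives running coefficients 2,3,3,7,12,12,8,18,18,2,12,12,-2,3,3,-1,0,0,0 for degrees 0…18.
Multiplying by (1 + q + q^2 + q^3 + q^4 + q^5) gives running coefficients 2,5,8,15,27,39,45,60,75,70,70,70,60,45,30,27,15,3,5 for degrees 0…18.
Finally multiplying by (1 + q + q^2 + q^3 + q^4 + q^5), the product of all factors after the first has coefficients 2,7,15,30,57,96,139,194,261,316,359,390,405,390,345,302,247,180,125 for degrees 0…18.
[q^18] = 1·125 + 1·180 + 1·247 + 1·302 + 1·345 = 1199.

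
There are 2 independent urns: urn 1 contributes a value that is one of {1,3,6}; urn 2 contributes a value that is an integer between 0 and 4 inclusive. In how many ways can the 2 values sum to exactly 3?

2

The generating function for the choices is (z + z^3 + z^6)·(1 + z + z^2 + z^3 + z^4); the count is [z^3].
(z + z^3 + z^6) has coefficients 0,1,0,1 for degrees 0…3.
(1 + z + z^2 + z^3 + z^4) has coefficients 1,1,1,1 for degrees 0…3.
[z^3] = 1·1 + 1·1 = 2.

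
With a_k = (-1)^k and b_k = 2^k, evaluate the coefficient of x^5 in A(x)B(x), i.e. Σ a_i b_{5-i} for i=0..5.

This is [x^5] in the product of the two ordinary generating functions.
Σ = 1·32 − 1·16 + 1·8 − 1·4 + 1·2 − 1·1 = 21.

21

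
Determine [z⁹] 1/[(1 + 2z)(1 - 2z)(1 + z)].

Partial fractions give a closed form: a_n = (1)·(-2)^n + (1/3)·2^n + (-1/3)·(-1)^n.
At n = 9: a_9 = -341.

-341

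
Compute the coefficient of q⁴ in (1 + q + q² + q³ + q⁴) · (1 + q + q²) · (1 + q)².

(1 + q + q² + q³ + q⁴) has coefficients 1,1,1,1,1 for degrees 0…4.
(1 + q + q²) has coefficients 1,1,1,0,0 for degrees 0…4.
Finally multiplying by (1 + q)², the product of all factors after the first has coefficients 1,3,4,3,1 for degrees 0…4.
[q⁴] = 1·1 + 1·3 + 1·4 + 1·3 + 1·1 = 12.

12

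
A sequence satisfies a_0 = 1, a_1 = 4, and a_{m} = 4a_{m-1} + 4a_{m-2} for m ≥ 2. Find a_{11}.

The ordinary generating function has denominator 1 - 4y - 4y^2.
Iterating the recurrence: a_0,…,a_{11} = 1, 4, 20, 96, 464, 2240, 10816, 52224, 252160, 1217536, 5878784, 28385280.

28385280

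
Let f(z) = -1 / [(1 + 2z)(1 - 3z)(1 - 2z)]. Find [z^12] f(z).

Partial fractions give a closed form: a_n = (-1/5)·(-2)^n + (-9/5)·3^n + (1)·2^n.
At n = 12: a_12 = -953317.

-953317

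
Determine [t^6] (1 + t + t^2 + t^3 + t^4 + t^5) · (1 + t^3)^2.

(1 + t + t^2 + t^3 + t^4 + t^5) has coefficients 1,1,1,1,1,1 for degrees 0…5.
(1 + t^3)^2 has coefficients 1,0,0,2,0,0,1 for degrees 0…6.
[t^6] = 1·1 + 1·0 + 1·0 + 1·2 + 1·0 + 1·0 = 3.

3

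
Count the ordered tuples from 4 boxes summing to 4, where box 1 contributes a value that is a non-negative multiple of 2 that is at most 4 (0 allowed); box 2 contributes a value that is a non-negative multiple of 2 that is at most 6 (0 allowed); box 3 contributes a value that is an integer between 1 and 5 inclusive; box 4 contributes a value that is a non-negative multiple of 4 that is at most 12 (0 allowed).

3

The generating function for the choices is (1 + z² + z⁴)·(1 + z² + z⁴ + z⁶)·(z + z² + z³ + z⁴ + z⁵)·(1 + z⁴ + z⁸ + z¹²); the count is [z⁴].
(1 + z² + z⁴) has coefficients 1,0,1,0,1 for degrees 0…4.
(1 + z² + z⁴ + z⁶) has coefficients 1,0,1,0,1 for degrees 0…4.
Multiplying by (z + z² + z³ + z⁴ + z⁵) gives running coefficients 0,1,1,2,2 for degrees 0…4.
Finally multiplying by (1 + z⁴ + z⁸ + z¹²), the product of all factors after the first has coefficients 0,1,1,2,2 for degrees 0…4.
[z⁴] = 1·2 + 1·1 + 1·0 = 3.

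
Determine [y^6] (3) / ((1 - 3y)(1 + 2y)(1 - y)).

2019

Partial fractions give a closed form: a_n = (27/10)·3^n + (4/5)·(-2)^n + (-1/2)·1^n.
At n = 6: a_6 = 2019.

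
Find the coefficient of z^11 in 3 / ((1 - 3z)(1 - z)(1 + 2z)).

Partial fractions give a closed form: a_n = (27/10)·3^n + (-1/2)·1^n + (4/5)·(-2)^n.
At n = 11: a_11 = 476658.

476658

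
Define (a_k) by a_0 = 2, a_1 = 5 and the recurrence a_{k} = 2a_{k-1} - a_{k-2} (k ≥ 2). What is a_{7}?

The ordinary generating function has denominator 1 - 2t + t^2.
Iterating the recurrence: a_0,…,a_{7} = 2, 5, 8, 11, 14, 17, 20, 23.

23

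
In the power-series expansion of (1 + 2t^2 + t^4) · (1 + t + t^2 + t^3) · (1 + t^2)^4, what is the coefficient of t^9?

35

(1 + 2t^2 + t^4) has coefficients 1,0,2,0,1 for degrees 0…4.
(1 + t + t^2 + t^3) has coefficients 1,1,1,1,0,0,0,0,0,0 for degrees 0…9.
Finally multiplying by (1 + t^2)^4, the product of all factors after the first has coefficients 1,1,5,5,10,10,10,10,5,5 for degrees 0…9.
[t^9] = 1·5 + 2·10 + 1·10 = 35.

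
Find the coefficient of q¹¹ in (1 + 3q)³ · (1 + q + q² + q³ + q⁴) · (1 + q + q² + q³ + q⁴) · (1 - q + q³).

(1 + 3q)³ has coefficients 1,9,27,27 for degrees 0…3.
(1 + q + q² + q³ + q⁴) has coefficients 1,1,1,1,1,0,0,0,0,0,0,0 for degrees 0…11.
Multiplying by (1 + q + q² + q³ + q⁴) gives running coefficients 1,2,3,4,5,4,3,2,1,0,0,0 for degrees 0…11.
Finally multiplying by (1 - q + q³), the product of all factors after the first has coefficients 1,1,1,2,3,2,3,4,3,2,2,1 for degrees 0…11.
[q¹¹] = 1·1 + 9·2 + 27·2 + 27·3 = 154.

154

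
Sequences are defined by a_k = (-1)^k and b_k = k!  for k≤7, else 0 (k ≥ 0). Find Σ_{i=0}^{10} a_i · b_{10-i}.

-4420

Write out a_i and b_{10-i} for i = 0,…,10 and sum the products.
Σ = 1·0 − 1·0 + 1·0 − 1·5040 + 1·720 − 1·120 + 1·24 − 1·6 + 1·2 − 1·1 + 1·1 = -4420.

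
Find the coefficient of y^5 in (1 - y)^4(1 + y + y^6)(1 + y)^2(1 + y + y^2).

3

(1 - y)^4 has coefficients 1,-4,6,-4,1 for degrees 0…4.
(1 + y + y^6) has coefficients 1,1,0,0,0,0 for degrees 0…5.
Multiplying by (1 + y)^2 gives running coefficients 1,3,3,1,0,0 for degrees 0…5.
Finally multiplying by (1 + y + y^2), the product of all factors after the first has coefficients 1,4,7,7,4,1 for degrees 0…5.
[y^5] = 1·1 − 4·4 + 6·7 − 4·7 + 1·4 = 3.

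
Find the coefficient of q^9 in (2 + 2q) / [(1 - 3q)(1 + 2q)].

Partial fractions give a closed form: a_n = (8/5)·3^n + (2/5)·(-2)^n.
At n = 9: a_9 = 31288.

31288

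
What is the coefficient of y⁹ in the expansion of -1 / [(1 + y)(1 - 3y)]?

The denominator gives the recurrence a_n = 2a_(n−1) + 3a_(n−2) for n ≥ 2; the numerator fixes a_0 = -1, a_1 = -2.
Iterating: -1, -2, -7, -20, -61, -182, -547, -1640, -4921, -14762, so a_9 = -14762.

-14762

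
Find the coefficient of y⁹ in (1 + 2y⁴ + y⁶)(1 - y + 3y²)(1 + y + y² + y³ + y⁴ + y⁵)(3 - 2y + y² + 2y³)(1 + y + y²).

(1 + 2y⁴ + y⁶) has coefficients 1,0,0,0,2,0,1 for degrees 0…6.
(1 - y + 3y²) has coefficients 1,-1,3,0,0,0,0,0,0,0 for degrees 0…9.
Multiplying by (1 + y + y² + y³ + y⁴ + y⁵) gives running coefficients 1,0,3,3,3,3,2,3,0,0 for degrees 0…9.
Multiplying by (3 - 2y + y² + 2y³) gives running coefficients 3,-2,10,5,6,12,9,14,2,7 for degrees 0…9.
Finally multiplying by (1 + y + y²), the product of all factors after the first has coefficients 3,1,11,13,21,23,27,35,25,23 for degrees 0…9.
[y⁹] = 1·23 + 2·23 + 1·13 = 82.

82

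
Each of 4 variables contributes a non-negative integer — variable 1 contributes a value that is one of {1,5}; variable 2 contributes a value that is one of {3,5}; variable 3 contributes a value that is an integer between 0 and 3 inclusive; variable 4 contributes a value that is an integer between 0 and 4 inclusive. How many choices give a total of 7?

The generating function for the choices is (y + y^5)·(y^3 + y^5)·(1 + y + y^2 + y^3)·(1 + y + y^2 + y^3 + y^4); the count is [y^7].
(y + y^5) has coefficients 0,1,0,0,0,1 for degrees 0…5.
(y^3 + y^5) has coefficients 0,0,0,1,0,1,0,0 for degrees 0…7.
Multiplying by (1 + y + y^2 + y^3) gives running coefficients 0,0,0,1,1,2,2,1 for degrees 0…7.
Finally multiplying by (1 + y + y^2 + y^3 + y^4), the product of all factors after the first has coefficients 0,0,0,1,2,4,6,7 for degrees 0…7.
[y^7] = 1·6 + 1·0 = 6.

6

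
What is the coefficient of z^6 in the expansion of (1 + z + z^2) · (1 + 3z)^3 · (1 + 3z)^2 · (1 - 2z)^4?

1360

(1 + z + z^2) has coefficients 1,1,1 for degrees 0…2.
(1 + 3z)^3 has coefficients 1,9,27,27,0,0,0 for degrees 0…6.
Multiplying by (1 + 3z)^2 gives running coefficients 1,15,90,270,405,243,0 for degrees 0…6.
Finally multiplying by (1 - 2z)^4, the product of all factors after the first has coefficients 1,7,-6,-122,-59,843,576 for degrees 0…6.
[z^6] = 1·576 + 1·843 + 1·(-59) = 1360.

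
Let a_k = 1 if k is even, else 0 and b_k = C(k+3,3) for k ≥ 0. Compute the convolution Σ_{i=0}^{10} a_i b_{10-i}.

581

Write out a_i and b_{10-i} for i = 0,…,10 and sum the products.
Σ = 1·286 + 0·220 + 1·165 + 0·120 + 1·84 + 0·56 + 1·35 + 0·20 + 1·10 + 0·4 + 1·1 = 581.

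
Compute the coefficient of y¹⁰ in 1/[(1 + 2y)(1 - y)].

Partial fractions give a closed form: a_n = (2/3)·(-2)^n + (1/3)·1^n.
At n = 10: a_10 = 683.

683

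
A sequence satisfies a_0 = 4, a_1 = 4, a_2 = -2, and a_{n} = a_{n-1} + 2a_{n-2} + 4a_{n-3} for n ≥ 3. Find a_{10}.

7618

The ordinary generating function has denominator 1 - x - 2x^2 - 4x^3.
Iterating the recurrence: a_0,…,a_{10} = 4, 4, -2, 22, 34, 70, 226, 502, 1234, 3142, 7618.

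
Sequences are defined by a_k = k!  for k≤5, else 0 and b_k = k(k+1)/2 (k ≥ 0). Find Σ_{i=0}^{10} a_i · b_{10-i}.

This is [x^10] in the product of the two ordinary generating functions.
Σ = 1·55 + 1·45 + 2·36 + 6·28 + 24·21 + 120·15 + 0·10 + 0·6 + 0·3 + 0·1 + 0·0 = 2644.

2644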